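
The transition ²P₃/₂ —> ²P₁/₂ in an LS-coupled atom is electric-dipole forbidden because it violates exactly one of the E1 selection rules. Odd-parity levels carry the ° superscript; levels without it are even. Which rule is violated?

parity

Initial level: S=1/2, L=1, J=3/2, parity even. Final level: S=1/2, L=1, J=1/2, parity even.
Parity must change: even → even — fails.
ΔS = 0: S: 1/2 → 1/2 — ok.
ΔL = 0, ±1 (not L=0↔0): L: 1 → 1, ΔL = +0 — ok.
ΔJ = 0, ±1 (not J=0↔0): J: 3/2 → 1/2, ΔJ = -1 — ok.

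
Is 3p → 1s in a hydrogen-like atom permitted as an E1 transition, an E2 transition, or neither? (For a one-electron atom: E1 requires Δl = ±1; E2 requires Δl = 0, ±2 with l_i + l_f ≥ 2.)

Δl = 0 − 1 = -1; l_i + l_f = 1.
E1 (Δl = ±1): satisfied.
E2 (Δl = 0,±2, l_i+l_f ≥ 2): not satisfied.

E1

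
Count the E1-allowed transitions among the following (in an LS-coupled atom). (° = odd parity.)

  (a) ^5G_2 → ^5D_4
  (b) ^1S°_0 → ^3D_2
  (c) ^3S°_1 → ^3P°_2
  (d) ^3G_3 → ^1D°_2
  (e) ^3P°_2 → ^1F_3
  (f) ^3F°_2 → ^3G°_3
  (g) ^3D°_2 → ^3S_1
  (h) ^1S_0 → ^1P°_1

(a) forbidden (parity, ΔL, ΔJ fail)
(b) forbidden (ΔS, ΔL, ΔJ fail)
(c) forbidden (parity fails)
(d) forbidden (ΔS, ΔL fail)
(e) forbidden (ΔS, ΔL fail)
(f) forbidden (parity fails)
(g) forbidden (ΔL fails)
(h) allowed
Total allowed: 1 of 8.

1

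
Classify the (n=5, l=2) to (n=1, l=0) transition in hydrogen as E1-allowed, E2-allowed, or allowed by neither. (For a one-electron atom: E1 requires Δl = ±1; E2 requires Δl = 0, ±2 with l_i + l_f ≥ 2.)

E2

Δl = 0 − 2 = -2; l_i + l_f = 2.
E1 (Δl = ±1): not satisfied.
E2 (Δl = 0,±2, l_i+l_f ≥ 2): satisfied.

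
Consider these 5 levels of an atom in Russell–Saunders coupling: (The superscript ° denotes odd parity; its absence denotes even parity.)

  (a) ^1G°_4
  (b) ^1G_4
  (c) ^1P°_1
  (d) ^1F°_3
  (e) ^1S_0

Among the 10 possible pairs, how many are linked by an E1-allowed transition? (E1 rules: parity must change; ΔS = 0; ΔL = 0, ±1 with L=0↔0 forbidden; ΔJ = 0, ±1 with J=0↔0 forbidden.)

3

(a)–(b): allowed.
(a)–(c): forbidden (parity, ΔL, ΔJ).
(a)–(d): forbidden (parity).
(a)–(e): forbidden (ΔL, ΔJ).
(b)–(c): forbidden (ΔL, ΔJ).
(b)–(d): allowed.
(b)–(e): forbidden (parity, ΔL, ΔJ).
(c)–(d): forbidden (parity, ΔL, ΔJ).
(c)–(e): allowed.
(d)–(e): forbidden (ΔL, ΔJ).
Allowed pairs: 3 of 10.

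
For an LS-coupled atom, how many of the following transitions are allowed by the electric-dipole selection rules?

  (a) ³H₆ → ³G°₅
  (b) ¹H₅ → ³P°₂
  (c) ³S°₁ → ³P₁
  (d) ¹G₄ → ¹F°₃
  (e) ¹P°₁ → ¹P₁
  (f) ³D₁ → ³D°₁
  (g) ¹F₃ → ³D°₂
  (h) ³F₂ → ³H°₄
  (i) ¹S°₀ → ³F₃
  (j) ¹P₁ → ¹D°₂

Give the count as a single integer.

(a) allowed
(b) forbidden (ΔS, ΔL, ΔJ fail)
(c) allowed
(d) allowed
(e) allowed
(f) allowed
(g) forbidden (ΔS fails)
(h) forbidden (ΔL, ΔJ fail)
(i) forbidden (ΔS, ΔL, ΔJ fail)
(j) allowed
Total allowed: 6 of 10.

6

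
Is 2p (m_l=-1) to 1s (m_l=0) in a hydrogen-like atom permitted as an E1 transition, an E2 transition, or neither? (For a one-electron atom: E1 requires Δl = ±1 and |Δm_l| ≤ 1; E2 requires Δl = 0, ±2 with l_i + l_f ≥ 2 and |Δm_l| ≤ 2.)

E1

Δl = 0 − 1 = -1; l_i + l_f = 1.
Δm_l = +1.
E1 (Δl = ±1, |Δm_l| ≤ 1): satisfied.
E2 (Δl = 0,±2, l_i+l_f ≥ 2, |Δm_l| ≤ 2): not satisfied.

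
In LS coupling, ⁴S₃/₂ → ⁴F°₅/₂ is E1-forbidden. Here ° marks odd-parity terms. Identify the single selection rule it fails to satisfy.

Parity must change: even → odd — passes.
ΔS = 0: S: 3/2 → 3/2 — passes.
ΔL = 0, ±1 (not L=0↔0): L: 0 → 3, ΔL = +3 — fails.
ΔJ = 0, ±1 (not J=0↔0): J: 3/2 → 5/2, ΔJ = +1 — passes.

the ΔL = 0, ±1 rule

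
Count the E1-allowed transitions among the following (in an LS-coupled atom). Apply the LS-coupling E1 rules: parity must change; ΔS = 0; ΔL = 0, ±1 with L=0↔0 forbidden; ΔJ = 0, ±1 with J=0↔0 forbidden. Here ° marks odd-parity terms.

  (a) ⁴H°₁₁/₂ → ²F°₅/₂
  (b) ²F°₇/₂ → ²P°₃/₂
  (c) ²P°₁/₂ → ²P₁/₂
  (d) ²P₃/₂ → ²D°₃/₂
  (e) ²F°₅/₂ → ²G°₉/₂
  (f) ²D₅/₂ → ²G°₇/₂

(a) forbidden (parity, ΔS, ΔL, ΔJ fail)
(b) forbidden (parity, ΔL, ΔJ fail)
(c) allowed
(d) allowed
(e) forbidden (parity, ΔJ fail)
(f) forbidden (ΔL fails)
Total allowed: 2 of 6.

2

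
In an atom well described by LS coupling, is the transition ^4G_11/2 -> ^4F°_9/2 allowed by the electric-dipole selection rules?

allowed

Parity must change: even → odd — ✓.
ΔS = 0: S: 3/2 → 3/2 — ✓.
ΔL = 0, ±1 (not L=0↔0): L: 4 → 3, ΔL = -1 — ✓.
ΔJ = 0, ±1 (not J=0↔0): J: 11/2 → 9/2, ΔJ = -1 — ✓.
All four E1 rules are satisfied.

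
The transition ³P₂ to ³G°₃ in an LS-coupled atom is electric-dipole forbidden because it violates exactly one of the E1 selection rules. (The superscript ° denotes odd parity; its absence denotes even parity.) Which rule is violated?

Parity must change: even → odd — satisfied.
ΔS = 0: S: 1 → 1 — satisfied.
ΔL = 0, ±1 (not L=0↔0): L: 1 → 4, ΔL = +3 — violated.
ΔJ = 0, ±1 (not J=0↔0): J: 2 → 3, ΔJ = +1 — satisfied.

the ΔL = 0, ±1 rule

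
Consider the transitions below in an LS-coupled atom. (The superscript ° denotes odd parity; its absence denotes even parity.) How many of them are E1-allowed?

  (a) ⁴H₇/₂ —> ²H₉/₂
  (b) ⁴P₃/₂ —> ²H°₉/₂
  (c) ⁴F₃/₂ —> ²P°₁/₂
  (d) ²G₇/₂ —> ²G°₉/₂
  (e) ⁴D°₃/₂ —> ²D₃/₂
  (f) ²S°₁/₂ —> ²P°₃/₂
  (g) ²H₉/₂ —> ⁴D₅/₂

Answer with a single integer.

(a) forbidden (parity, ΔS fail)
(b) forbidden (ΔS, ΔL, ΔJ fail)
(c) forbidden (ΔS, ΔL fail)
(d) allowed
(e) forbidden (ΔS fails)
(f) forbidden (parity fails)
(g) forbidden (parity, ΔS, ΔL, ΔJ fail)
Total allowed: 1 of 7.

1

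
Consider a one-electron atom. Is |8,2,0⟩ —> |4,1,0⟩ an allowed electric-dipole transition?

Initial l = 2, final l = 1, so Δl = -1. E1 requires Δl = ±1: ok.
m_l: 0 → 0 (Δm_l = +0). |Δm_l| ≤ 1 ok.
All E1 selection rules are satisfied.

allowed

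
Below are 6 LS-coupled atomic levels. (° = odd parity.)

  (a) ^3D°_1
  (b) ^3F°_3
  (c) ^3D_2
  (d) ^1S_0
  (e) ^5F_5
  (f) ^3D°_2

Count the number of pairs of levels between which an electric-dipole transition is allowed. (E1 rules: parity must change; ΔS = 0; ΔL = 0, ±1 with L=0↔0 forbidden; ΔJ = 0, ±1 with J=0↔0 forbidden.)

(a)–(b): forbidden (parity, ΔJ).
(a)–(c): allowed.
(a)–(d): forbidden (ΔS, ΔL).
(a)–(e): forbidden (ΔS, ΔJ).
(a)–(f): forbidden (parity).
(b)–(c): allowed.
(b)–(d): forbidden (ΔS, ΔL, ΔJ).
(b)–(e): forbidden (ΔS, ΔJ).
(b)–(f): forbidden (parity).
(c)–(d): forbidden (parity, ΔS, ΔL, ΔJ).
(c)–(e): forbidden (parity, ΔS, ΔJ).
(c)–(f): allowed.
(d)–(e): forbidden (parity, ΔS, ΔL, ΔJ).
(d)–(f): forbidden (ΔS, ΔL, ΔJ).
(e)–(f): forbidden (ΔS, ΔJ).
Allowed pairs: 3 of 15.

3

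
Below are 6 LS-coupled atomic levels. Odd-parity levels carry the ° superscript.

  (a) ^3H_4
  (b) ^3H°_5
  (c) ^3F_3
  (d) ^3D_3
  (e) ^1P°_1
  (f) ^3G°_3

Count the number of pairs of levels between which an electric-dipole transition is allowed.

(a)–(b): allowed.
(a)–(c): forbidden (parity, ΔL).
(a)–(d): forbidden (parity, ΔL).
(a)–(e): forbidden (ΔS, ΔL, ΔJ).
(a)–(f): allowed.
(b)–(c): forbidden (ΔL, ΔJ).
(b)–(d): forbidden (ΔL, ΔJ).
(b)–(e): forbidden (parity, ΔS, ΔL, ΔJ).
(b)–(f): forbidden (parity, ΔJ).
(c)–(d): forbidden (parity).
(c)–(e): forbidden (ΔS, ΔL, ΔJ).
(c)–(f): allowed.
(d)–(e): forbidden (ΔS, ΔJ).
(d)–(f): forbidden (ΔL).
(e)–(f): forbidden (parity, ΔS, ΔL, ΔJ).
Allowed pairs: 3 of 15.

3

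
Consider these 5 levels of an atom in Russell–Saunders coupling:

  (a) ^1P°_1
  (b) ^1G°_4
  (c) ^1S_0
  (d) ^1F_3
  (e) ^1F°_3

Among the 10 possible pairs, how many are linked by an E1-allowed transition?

3

(a)–(b): forbidden (parity, ΔL, ΔJ).
(a)–(c): allowed.
(a)–(d): forbidden (ΔL, ΔJ).
(a)–(e): forbidden (parity, ΔL, ΔJ).
(b)–(c): forbidden (ΔL, ΔJ).
(b)–(d): allowed.
(b)–(e): forbidden (parity).
(c)–(d): forbidden (parity, ΔL, ΔJ).
(c)–(e): forbidden (ΔL, ΔJ).
(d)–(e): allowed.
Allowed pairs: 3 of 10.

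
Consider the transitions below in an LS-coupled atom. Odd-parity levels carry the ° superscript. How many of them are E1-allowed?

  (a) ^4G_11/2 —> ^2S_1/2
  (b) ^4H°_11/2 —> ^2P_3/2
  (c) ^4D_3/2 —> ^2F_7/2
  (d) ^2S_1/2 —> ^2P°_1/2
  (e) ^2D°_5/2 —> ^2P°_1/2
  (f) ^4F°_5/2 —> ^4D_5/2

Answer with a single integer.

2

(a) forbidden (parity, ΔS, ΔL, ΔJ fail)
(b) forbidden (ΔS, ΔL, ΔJ fail)
(c) forbidden (parity, ΔS, ΔJ fail)
(d) allowed
(e) forbidden (parity, ΔJ fail)
(f) allowed
Total allowed: 2 of 6.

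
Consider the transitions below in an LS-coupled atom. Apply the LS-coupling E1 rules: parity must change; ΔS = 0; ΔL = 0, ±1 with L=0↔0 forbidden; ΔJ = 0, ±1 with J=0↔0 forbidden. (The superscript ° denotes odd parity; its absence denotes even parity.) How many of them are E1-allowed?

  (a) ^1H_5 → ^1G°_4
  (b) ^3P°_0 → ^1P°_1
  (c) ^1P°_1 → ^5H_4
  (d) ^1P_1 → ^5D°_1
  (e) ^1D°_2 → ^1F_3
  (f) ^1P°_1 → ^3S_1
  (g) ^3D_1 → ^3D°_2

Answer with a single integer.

3

(a) allowed
(b) forbidden (parity, ΔS fail)
(c) forbidden (ΔS, ΔL, ΔJ fail)
(d) forbidden (ΔS fails)
(e) allowed
(f) forbidden (ΔS fails)
(g) allowed
Total allowed: 3 of 7.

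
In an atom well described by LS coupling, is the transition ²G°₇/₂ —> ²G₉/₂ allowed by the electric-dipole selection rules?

Initial level: S=1/2, L=4, J=7/2, parity odd. Final level: S=1/2, L=4, J=9/2, parity even.
Parity must change: odd → even — ✓.
ΔJ = 0, ±1 (not J=0↔0): J: 7/2 → 9/2, ΔJ = +1 — ✓.
ΔL = 0, ±1 (not L=0↔0): L: 4 → 4, ΔL = +0 — ✓.
ΔS = 0: S: 1/2 → 1/2 — ✓.
All four E1 rules are satisfied.

allowed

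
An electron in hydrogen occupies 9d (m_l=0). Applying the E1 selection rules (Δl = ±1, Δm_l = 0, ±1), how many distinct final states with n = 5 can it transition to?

E1 requires Δl = ±1, so l_f ∈ {1, 3}; with 0 ≤ l_f ≤ n_f−1 = 4, the allowed l_f values are {1, 3}.
For l_f = 1: m_f ∈ {m_i−1, m_i, m_i+1} ∩ [−1, 1] = {-1, 0, 1} → 3 states.
For l_f = 3: m_f ∈ {m_i−1, m_i, m_i+1} ∩ [−3, 3] = {-1, 0, 1} → 3 states.
Total: 6.

6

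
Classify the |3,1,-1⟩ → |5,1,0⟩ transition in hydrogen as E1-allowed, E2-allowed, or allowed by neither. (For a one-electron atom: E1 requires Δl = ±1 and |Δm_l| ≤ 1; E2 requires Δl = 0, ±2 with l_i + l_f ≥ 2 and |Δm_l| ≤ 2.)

Δl = 1 − 1 = +0; l_i + l_f = 2.
Δm_l = +1.
E1 (Δl = ±1, |Δm_l| ≤ 1): not satisfied.
E2 (Δl = 0,±2, l_i+l_f ≥ 2, |Δm_l| ≤ 2): satisfied.

E2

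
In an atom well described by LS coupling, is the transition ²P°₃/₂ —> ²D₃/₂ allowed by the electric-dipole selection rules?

allowed

Parity must change: odd → even — passes.
ΔS = 0: S: 1/2 → 1/2 — passes.
ΔL = 0, ±1 (not L=0↔0): L: 1 → 2, ΔL = +1 — passes.
ΔJ = 0, ±1 (not J=0↔0): J: 3/2 → 3/2, ΔJ = +0 — passes.
All four E1 rules are satisfied.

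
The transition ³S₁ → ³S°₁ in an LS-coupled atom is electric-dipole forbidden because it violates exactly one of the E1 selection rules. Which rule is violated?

the L=0 ↔ L=0 exclusion

Parity must change: even → odd — ✓.
ΔS = 0: S: 1 → 1 — ✓.
ΔL = 0, ±1 (not L=0↔0): L: 0 → 0, ΔL = +0 — ✗.
ΔJ = 0, ±1 (not J=0↔0): J: 1 → 1, ΔJ = +0 — ✓.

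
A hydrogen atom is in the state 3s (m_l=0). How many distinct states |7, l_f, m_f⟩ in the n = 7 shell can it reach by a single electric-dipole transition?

E1 requires Δl = ±1, so l_f ∈ {-1, 1}; with 0 ≤ l_f ≤ n_f−1 = 6, the allowed l_f values are {1}.
For l_f = 1: m_f ∈ {m_i−1, m_i, m_i+1} ∩ [−1, 1] = {-1, 0, 1} → 3 states.
Total: 3.

3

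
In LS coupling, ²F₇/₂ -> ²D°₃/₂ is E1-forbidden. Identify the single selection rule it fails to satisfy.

Initial level: S=1/2, L=3, J=7/2, parity even. Final level: S=1/2, L=2, J=3/2, parity odd.
Parity must change: even → odd — ok.
ΔS = 0: S: 1/2 → 1/2 — ok.
ΔL = 0, ±1 (not L=0↔0): L: 3 → 2, ΔL = -1 — ok.
ΔJ = 0, ±1 (not J=0↔0): J: 7/2 → 3/2, ΔJ = -2 — fails.

the ΔJ = 0, ±1 rule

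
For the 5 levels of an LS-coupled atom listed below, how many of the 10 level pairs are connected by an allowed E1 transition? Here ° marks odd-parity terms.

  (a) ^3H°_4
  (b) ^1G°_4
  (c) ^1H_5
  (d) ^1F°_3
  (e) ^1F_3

(a)–(b): forbidden (parity, ΔS).
(a)–(c): forbidden (ΔS).
(a)–(d): forbidden (parity, ΔS, ΔL).
(a)–(e): forbidden (ΔS, ΔL).
(b)–(c): allowed.
(b)–(d): forbidden (parity).
(b)–(e): allowed.
(c)–(d): forbidden (ΔL, ΔJ).
(c)–(e): forbidden (parity, ΔL, ΔJ).
(d)–(e): allowed.
Allowed pairs: 3 of 10.

3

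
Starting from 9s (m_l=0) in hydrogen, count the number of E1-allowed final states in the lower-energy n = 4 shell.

E1 requires Δl = ±1, so l_f ∈ {-1, 1}; with 0 ≤ l_f ≤ n_f−1 = 3, the allowed l_f values are {1}.
For l_f = 1: m_f ∈ {m_i−1, m_i, m_i+1} ∩ [−1, 1] = {-1, 0, 1} → 3 states.
Total: 3.

3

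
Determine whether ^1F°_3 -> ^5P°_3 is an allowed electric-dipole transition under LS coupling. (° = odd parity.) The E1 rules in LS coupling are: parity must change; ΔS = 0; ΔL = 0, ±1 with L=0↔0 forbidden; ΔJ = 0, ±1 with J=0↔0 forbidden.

forbidden

Reading off the term symbols: S 0→2, L 3→1, J 3→3, parity odd→odd.
Parity must change: odd → odd — fails.
ΔS = 0: S: 0 → 2 — fails.
ΔL = 0, ±1 (not L=0↔0): L: 3 → 1, ΔL = -2 — fails.
ΔJ = 0, ±1 (not J=0↔0): J: 3 → 3, ΔJ = +0 — ok.
Rule(s) violated: parity, ΔS, ΔL.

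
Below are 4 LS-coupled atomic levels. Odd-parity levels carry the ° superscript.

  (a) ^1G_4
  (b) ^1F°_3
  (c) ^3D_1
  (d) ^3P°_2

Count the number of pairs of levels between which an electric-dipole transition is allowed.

(a)–(b): allowed.
(a)–(c): forbidden (parity, ΔS, ΔL, ΔJ).
(a)–(d): forbidden (ΔS, ΔL, ΔJ).
(b)–(c): forbidden (ΔS, ΔJ).
(b)–(d): forbidden (parity, ΔS, ΔL).
(c)–(d): allowed.
Allowed pairs: 2 of 6.

2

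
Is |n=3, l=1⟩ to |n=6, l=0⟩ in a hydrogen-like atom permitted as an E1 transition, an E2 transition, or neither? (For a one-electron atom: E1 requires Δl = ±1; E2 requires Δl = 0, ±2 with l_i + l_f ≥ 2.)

Δl = 0 − 1 = -1; l_i + l_f = 1.
E1 (Δl = ±1): satisfied.
E2 (Δl = 0,±2, l_i+l_f ≥ 2): not satisfied.

E1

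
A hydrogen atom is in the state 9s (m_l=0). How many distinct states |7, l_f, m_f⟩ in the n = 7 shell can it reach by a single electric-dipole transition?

E1 requires Δl = ±1, so l_f ∈ {-1, 1}; with 0 ≤ l_f ≤ n_f−1 = 6, the allowed l_f values are {1}.
For l_f = 1: m_f ∈ {m_i−1, m_i, m_i+1} ∩ [−1, 1] = {-1, 0, 1} → 3 states.
Total: 3.

3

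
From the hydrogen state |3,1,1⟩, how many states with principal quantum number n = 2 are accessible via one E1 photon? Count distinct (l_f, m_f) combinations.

E1 requires Δl = ±1, so l_f ∈ {0, 2}; with 0 ≤ l_f ≤ n_f−1 = 1, the allowed l_f values are {0}.
For l_f = 0: m_f ∈ {m_i−1, m_i, m_i+1} ∩ [−0, 0] = {0} → 1 state.
Total: 1.

1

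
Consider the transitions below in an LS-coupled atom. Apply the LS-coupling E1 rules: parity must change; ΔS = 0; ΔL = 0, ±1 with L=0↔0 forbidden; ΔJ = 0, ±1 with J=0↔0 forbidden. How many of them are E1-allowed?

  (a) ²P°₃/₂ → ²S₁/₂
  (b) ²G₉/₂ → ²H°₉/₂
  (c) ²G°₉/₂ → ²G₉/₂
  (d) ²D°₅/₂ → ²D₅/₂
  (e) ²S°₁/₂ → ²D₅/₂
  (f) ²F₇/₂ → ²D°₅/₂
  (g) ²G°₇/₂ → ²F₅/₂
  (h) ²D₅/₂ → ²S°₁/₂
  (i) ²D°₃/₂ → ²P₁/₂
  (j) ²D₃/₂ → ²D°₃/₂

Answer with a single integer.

8

(a) allowed
(b) allowed
(c) allowed
(d) allowed
(e) forbidden (ΔL, ΔJ fail)
(f) allowed
(g) allowed
(h) forbidden (ΔL, ΔJ fail)
(i) allowed
(j) allowed
Total allowed: 8 of 10.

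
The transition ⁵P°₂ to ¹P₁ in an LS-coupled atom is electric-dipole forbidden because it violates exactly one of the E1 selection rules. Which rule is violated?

the ΔS = 0 rule

Parity must change: odd → even — ok.
ΔS = 0: S: 2 → 0 — fails.
ΔL = 0, ±1 (not L=0↔0): L: 1 → 1, ΔL = +0 — ok.
ΔJ = 0, ±1 (not J=0↔0): J: 2 → 1, ΔJ = -1 — ok.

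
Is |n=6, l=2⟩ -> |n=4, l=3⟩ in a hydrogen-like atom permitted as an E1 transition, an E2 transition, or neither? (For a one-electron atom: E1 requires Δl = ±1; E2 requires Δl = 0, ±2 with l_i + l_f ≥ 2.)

E1

Δl = 3 − 2 = +1; l_i + l_f = 5.
E1 (Δl = ±1): satisfied.
E2 (Δl = 0,±2, l_i+l_f ≥ 2): not satisfied.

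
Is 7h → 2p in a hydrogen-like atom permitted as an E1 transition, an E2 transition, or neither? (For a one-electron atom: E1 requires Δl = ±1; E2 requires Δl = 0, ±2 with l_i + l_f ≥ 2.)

neither

Δl = 1 − 5 = -4; l_i + l_f = 6.
E1 (Δl = ±1): not satisfied.
E2 (Δl = 0,±2, l_i+l_f ≥ 2): not satisfied.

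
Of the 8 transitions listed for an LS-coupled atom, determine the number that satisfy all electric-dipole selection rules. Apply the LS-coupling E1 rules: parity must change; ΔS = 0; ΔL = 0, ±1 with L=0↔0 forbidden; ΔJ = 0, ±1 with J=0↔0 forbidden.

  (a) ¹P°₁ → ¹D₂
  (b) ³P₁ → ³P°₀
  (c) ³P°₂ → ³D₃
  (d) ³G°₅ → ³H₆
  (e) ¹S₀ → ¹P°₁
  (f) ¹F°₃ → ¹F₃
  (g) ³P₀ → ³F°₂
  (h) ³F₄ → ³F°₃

(a) allowed
(b) allowed
(c) allowed
(d) allowed
(e) allowed
(f) allowed
(g) forbidden (ΔL, ΔJ fail)
(h) allowed
Total allowed: 7 of 8.

7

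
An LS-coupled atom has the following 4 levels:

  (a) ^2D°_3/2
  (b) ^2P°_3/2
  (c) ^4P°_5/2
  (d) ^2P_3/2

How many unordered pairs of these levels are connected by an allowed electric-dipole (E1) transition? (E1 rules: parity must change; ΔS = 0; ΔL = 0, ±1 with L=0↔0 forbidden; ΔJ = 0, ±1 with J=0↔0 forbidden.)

(a)–(b): forbidden (parity).
(a)–(c): forbidden (parity, ΔS).
(a)–(d): allowed.
(b)–(c): forbidden (parity, ΔS).
(b)–(d): allowed.
(c)–(d): forbidden (ΔS).
Allowed pairs: 2 of 6.

2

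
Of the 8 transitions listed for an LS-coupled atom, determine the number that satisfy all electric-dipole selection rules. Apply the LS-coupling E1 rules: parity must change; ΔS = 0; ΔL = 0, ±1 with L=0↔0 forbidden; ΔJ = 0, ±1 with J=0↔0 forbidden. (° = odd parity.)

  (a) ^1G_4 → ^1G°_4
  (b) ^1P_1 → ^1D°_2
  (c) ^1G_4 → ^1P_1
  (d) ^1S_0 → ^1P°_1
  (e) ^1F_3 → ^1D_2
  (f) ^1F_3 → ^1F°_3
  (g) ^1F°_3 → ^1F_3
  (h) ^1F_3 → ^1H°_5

5

(a) allowed
(b) allowed
(c) forbidden (parity, ΔL, ΔJ fail)
(d) allowed
(e) forbidden (parity fails)
(f) allowed
(g) allowed
(h) forbidden (ΔL, ΔJ fail)
Total allowed: 5 of 8.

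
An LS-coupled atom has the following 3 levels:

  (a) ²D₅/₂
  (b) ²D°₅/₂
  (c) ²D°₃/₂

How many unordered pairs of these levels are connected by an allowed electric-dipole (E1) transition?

(a)–(b): allowed.
(a)–(c): allowed.
(b)–(c): forbidden (parity).
Allowed pairs: 2 of 3.

2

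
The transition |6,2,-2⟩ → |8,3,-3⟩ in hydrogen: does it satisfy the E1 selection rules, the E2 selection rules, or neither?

Δl = 3 − 2 = +1; l_i + l_f = 5.
Δm_l = -1.
E1 (Δl = ±1, |Δm_l| ≤ 1): satisfied.
E2 (Δl = 0,±2, l_i+l_f ≥ 2, |Δm_l| ≤ 2): not satisfied.

E1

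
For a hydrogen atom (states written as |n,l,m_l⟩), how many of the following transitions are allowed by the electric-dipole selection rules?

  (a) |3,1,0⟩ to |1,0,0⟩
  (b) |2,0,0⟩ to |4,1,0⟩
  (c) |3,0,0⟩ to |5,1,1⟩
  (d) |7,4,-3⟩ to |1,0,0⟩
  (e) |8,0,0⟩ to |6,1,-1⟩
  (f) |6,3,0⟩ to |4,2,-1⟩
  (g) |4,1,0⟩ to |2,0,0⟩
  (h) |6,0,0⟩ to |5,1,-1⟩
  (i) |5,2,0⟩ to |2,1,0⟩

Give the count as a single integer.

(a) allowed
(b) allowed
(c) allowed
(d) forbidden — Δl = -4 (E1 requires Δl = ±1); Δm_l = +3 (E1 requires Δm_l = 0, ±1)
(e) allowed
(f) allowed
(g) allowed
(h) allowed
(i) allowed
Total allowed: 8 of 9.

8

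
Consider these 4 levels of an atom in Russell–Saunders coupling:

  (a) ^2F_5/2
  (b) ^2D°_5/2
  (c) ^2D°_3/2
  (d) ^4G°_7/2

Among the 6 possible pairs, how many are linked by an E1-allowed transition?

2

(a)–(b): allowed.
(a)–(c): allowed.
(a)–(d): forbidden (ΔS).
(b)–(c): forbidden (parity).
(b)–(d): forbidden (parity, ΔS, ΔL).
(c)–(d): forbidden (parity, ΔS, ΔL, ΔJ).
Allowed pairs: 2 of 6.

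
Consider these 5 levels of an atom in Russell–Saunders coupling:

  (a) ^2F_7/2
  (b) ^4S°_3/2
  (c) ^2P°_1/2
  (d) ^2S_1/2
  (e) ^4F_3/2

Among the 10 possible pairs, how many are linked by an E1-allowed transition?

1

(a)–(b): forbidden (ΔS, ΔL, ΔJ).
(a)–(c): forbidden (ΔL, ΔJ).
(a)–(d): forbidden (parity, ΔL, ΔJ).
(a)–(e): forbidden (parity, ΔS, ΔJ).
(b)–(c): forbidden (parity, ΔS).
(b)–(d): forbidden (ΔS, ΔL).
(b)–(e): forbidden (ΔL).
(c)–(d): allowed.
(c)–(e): forbidden (ΔS, ΔL).
(d)–(e): forbidden (parity, ΔS, ΔL).
Allowed pairs: 1 of 10.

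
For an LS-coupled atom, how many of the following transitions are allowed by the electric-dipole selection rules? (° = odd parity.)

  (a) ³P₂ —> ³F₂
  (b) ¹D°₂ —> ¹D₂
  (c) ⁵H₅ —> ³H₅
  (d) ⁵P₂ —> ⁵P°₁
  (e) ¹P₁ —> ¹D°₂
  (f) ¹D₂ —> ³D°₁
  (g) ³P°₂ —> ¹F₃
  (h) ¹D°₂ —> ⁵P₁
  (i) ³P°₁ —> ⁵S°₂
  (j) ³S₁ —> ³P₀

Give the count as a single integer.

(a) forbidden (parity, ΔL fail)
(b) allowed
(c) forbidden (parity, ΔS fail)
(d) allowed
(e) allowed
(f) forbidden (ΔS fails)
(g) forbidden (ΔS, ΔL fail)
(h) forbidden (ΔS fails)
(i) forbidden (parity, ΔS fail)
(j) forbidden (parity fails)
Total allowed: 3 of 10.

3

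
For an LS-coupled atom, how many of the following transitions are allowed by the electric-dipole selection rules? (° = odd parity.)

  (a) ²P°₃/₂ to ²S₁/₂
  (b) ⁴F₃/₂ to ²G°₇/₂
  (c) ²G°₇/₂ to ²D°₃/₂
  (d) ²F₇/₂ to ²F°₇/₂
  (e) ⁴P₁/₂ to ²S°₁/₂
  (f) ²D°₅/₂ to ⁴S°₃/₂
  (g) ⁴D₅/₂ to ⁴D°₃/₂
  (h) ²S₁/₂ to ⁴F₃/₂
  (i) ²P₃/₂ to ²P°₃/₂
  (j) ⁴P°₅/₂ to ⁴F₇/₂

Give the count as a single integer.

(a) allowed
(b) forbidden (ΔS, ΔJ fail)
(c) forbidden (parity, ΔL, ΔJ fail)
(d) allowed
(e) forbidden (ΔS fails)
(f) forbidden (parity, ΔS, ΔL fail)
(g) allowed
(h) forbidden (parity, ΔS, ΔL fail)
(i) allowed
(j) forbidden (ΔL fails)
Total allowed: 4 of 10.

4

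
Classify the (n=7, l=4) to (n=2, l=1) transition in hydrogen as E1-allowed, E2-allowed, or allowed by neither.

Δl = 1 − 4 = -3; l_i + l_f = 5.
E1 (Δl = ±1): not satisfied.
E2 (Δl = 0,±2, l_i+l_f ≥ 2): not satisfied.

neither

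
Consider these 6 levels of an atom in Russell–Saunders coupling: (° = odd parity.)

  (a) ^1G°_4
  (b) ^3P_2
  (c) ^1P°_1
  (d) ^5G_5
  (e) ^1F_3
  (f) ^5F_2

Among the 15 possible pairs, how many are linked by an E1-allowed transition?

1

(a)–(b): forbidden (ΔS, ΔL, ΔJ).
(a)–(c): forbidden (parity, ΔL, ΔJ).
(a)–(d): forbidden (ΔS).
(a)–(e): allowed.
(a)–(f): forbidden (ΔS, ΔJ).
(b)–(c): forbidden (ΔS).
(b)–(d): forbidden (parity, ΔS, ΔL, ΔJ).
(b)–(e): forbidden (parity, ΔS, ΔL).
(b)–(f): forbidden (parity, ΔS, ΔL).
(c)–(d): forbidden (ΔS, ΔL, ΔJ).
(c)–(e): forbidden (ΔL, ΔJ).
(c)–(f): forbidden (ΔS, ΔL).
(d)–(e): forbidden (parity, ΔS, ΔJ).
(d)–(f): forbidden (parity, ΔJ).
(e)–(f): forbidden (parity, ΔS).
Allowed pairs: 1 of 15.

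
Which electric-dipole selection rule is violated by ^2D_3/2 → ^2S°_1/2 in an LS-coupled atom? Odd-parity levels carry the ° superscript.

the ΔL = 0, ±1 rule

Parity must change: even → odd — ✓.
ΔS = 0: S: 1/2 → 1/2 — ✓.
ΔL = 0, ±1 (not L=0↔0): L: 2 → 0, ΔL = -2 — ✗.
ΔJ = 0, ±1 (not J=0↔0): J: 3/2 → 1/2, ΔJ = -1 — ✓.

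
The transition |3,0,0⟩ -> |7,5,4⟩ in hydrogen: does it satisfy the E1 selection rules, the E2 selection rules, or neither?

neither

Δl = 5 − 0 = +5; l_i + l_f = 5.
Δm_l = +4.
E1 (Δl = ±1, |Δm_l| ≤ 1): not satisfied.
E2 (Δl = 0,±2, l_i+l_f ≥ 2, |Δm_l| ≤ 2): not satisfied.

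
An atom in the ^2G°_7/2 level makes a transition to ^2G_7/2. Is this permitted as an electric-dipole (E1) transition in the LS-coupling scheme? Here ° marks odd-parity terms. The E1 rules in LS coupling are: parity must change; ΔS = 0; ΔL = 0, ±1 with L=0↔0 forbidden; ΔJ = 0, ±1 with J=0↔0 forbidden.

allowed

ΔL = 0, ±1 (not L=0↔0): L: 4 → 4, ΔL = +0 — ok.
ΔJ = 0, ±1 (not J=0↔0): J: 7/2 → 7/2, ΔJ = +0 — ok.
ΔS = 0: S: 1/2 → 1/2 — ok.
Parity must change: odd → even — ok.
All four E1 rules are satisfied.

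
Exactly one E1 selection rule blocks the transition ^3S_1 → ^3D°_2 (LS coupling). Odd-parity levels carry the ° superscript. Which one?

Parity must change: even → odd — ok.
ΔS = 0: S: 1 → 1 — ok.
ΔL = 0, ±1 (not L=0↔0): L: 0 → 2, ΔL = +2 — fails.
ΔJ = 0, ±1 (not J=0↔0): J: 1 → 2, ΔJ = +1 — ok.

the ΔL = 0, ±1 rule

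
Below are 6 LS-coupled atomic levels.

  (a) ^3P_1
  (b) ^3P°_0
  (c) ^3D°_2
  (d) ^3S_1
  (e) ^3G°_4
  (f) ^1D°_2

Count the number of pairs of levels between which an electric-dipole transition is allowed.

3

(a)–(b): allowed.
(a)–(c): allowed.
(a)–(d): forbidden (parity).
(a)–(e): forbidden (ΔL, ΔJ).
(a)–(f): forbidden (ΔS).
(b)–(c): forbidden (parity, ΔJ).
(b)–(d): allowed.
(b)–(e): forbidden (parity, ΔL, ΔJ).
(b)–(f): forbidden (parity, ΔS, ΔJ).
(c)–(d): forbidden (ΔL).
(c)–(e): forbidden (parity, ΔL, ΔJ).
(c)–(f): forbidden (parity, ΔS).
(d)–(e): forbidden (ΔL, ΔJ).
(d)–(f): forbidden (ΔS, ΔL).
(e)–(f): forbidden (parity, ΔS, ΔL, ΔJ).
Allowed pairs: 3 of 15.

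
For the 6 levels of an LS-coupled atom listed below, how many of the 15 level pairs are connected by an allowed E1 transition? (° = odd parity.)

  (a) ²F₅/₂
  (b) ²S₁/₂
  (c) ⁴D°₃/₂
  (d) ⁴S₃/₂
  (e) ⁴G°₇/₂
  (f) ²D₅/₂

0

(a)–(b): forbidden (parity, ΔL, ΔJ).
(a)–(c): forbidden (ΔS).
(a)–(d): forbidden (parity, ΔS, ΔL).
(a)–(e): forbidden (ΔS).
(a)–(f): forbidden (parity).
(b)–(c): forbidden (ΔS, ΔL).
(b)–(d): forbidden (parity, ΔS, ΔL).
(b)–(e): forbidden (ΔS, ΔL, ΔJ).
(b)–(f): forbidden (parity, ΔL, ΔJ).
(c)–(d): forbidden (ΔL).
(c)–(e): forbidden (parity, ΔL, ΔJ).
(c)–(f): forbidden (ΔS).
(d)–(e): forbidden (ΔL, ΔJ).
(d)–(f): forbidden (parity, ΔS, ΔL).
(e)–(f): forbidden (ΔS, ΔL).
Allowed pairs: 0 of 15.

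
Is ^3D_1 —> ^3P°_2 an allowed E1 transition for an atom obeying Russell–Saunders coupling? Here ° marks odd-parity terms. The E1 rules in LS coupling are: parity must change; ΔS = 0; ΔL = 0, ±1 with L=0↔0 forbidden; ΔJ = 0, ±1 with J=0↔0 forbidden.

allowed

Reading off the term symbols: S 1→1, L 2→1, J 1→2, parity even→odd.
ΔS = 0: S: 1 → 1 — ok.
ΔL = 0, ±1 (not L=0↔0): L: 2 → 1, ΔL = -1 — ok.
Parity must change: even → odd — ok.
ΔJ = 0, ±1 (not J=0↔0): J: 1 → 2, ΔJ = +1 — ok.
All four E1 rules are satisfied.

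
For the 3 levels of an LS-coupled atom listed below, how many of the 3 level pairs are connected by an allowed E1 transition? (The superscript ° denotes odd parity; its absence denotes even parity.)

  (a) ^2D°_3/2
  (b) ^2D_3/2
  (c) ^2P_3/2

2

(a)–(b): allowed.
(a)–(c): allowed.
(b)–(c): forbidden (parity).
Allowed pairs: 2 of 3.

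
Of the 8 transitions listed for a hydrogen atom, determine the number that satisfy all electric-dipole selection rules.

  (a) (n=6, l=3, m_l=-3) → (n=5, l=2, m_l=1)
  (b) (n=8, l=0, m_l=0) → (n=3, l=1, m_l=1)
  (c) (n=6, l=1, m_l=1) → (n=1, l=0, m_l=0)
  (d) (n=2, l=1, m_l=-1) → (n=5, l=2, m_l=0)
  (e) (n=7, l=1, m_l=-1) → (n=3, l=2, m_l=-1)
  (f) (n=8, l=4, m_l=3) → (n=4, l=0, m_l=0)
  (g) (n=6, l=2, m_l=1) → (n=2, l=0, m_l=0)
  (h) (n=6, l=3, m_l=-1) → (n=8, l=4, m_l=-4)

4

(a) forbidden — Δm_l = +4 (E1 requires Δm_l = 0, ±1)
(b) allowed
(c) allowed
(d) allowed
(e) allowed
(f) forbidden — Δl = -4 (E1 requires Δl = ±1); Δm_l = -3 (E1 requires Δm_l = 0, ±1)
(g) forbidden — Δl = -2 (E1 requires Δl = ±1)
(h) forbidden — Δm_l = -3 (E1 requires Δm_l = 0, ±1)
Total allowed: 4 of 8.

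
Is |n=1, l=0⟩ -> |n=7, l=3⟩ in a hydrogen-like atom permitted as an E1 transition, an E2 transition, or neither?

Δl = 3 − 0 = +3; l_i + l_f = 3.
E1 (Δl = ±1): not satisfied.
E2 (Δl = 0,±2, l_i+l_f ≥ 2): not satisfied.

neither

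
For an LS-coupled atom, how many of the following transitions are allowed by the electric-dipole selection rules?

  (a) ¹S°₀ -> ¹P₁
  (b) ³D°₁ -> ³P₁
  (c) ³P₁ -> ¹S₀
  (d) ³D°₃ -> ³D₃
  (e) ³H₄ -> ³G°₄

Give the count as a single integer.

(a) allowed
(b) allowed
(c) forbidden (parity, ΔS fail)
(d) allowed
(e) allowed
Total allowed: 4 of 5.

4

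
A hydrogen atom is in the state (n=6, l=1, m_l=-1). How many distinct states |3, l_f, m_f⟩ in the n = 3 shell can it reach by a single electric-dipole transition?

E1 requires Δl = ±1, so l_f ∈ {0, 2}; with 0 ≤ l_f ≤ n_f−1 = 2, the allowed l_f values are {0, 2}.
For l_f = 0: m_f ∈ {m_i−1, m_i, m_i+1} ∩ [−0, 0] = {0} → 1 state.
For l_f = 2: m_f ∈ {m_i−1, m_i, m_i+1} ∩ [−2, 2] = {-2, -1, 0} → 3 states.
Total: 4.

4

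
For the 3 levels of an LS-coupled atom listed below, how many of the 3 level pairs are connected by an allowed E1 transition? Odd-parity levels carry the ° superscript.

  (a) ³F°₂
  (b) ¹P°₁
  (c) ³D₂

1

(a)–(b): forbidden (parity, ΔS, ΔL).
(a)–(c): allowed.
(b)–(c): forbidden (ΔS).
Allowed pairs: 1 of 3.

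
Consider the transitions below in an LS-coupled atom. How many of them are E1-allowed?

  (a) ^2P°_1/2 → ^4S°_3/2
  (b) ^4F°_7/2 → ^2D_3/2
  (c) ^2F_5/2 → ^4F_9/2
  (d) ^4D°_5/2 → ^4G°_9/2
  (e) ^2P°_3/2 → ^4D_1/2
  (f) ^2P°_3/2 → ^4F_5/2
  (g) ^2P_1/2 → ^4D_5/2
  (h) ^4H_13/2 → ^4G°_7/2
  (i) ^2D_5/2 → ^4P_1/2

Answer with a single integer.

0

(a) forbidden (parity, ΔS fail)
(b) forbidden (ΔS, ΔJ fail)
(c) forbidden (parity, ΔS, ΔJ fail)
(d) forbidden (parity, ΔL, ΔJ fail)
(e) forbidden (ΔS fails)
(f) forbidden (ΔS, ΔL fail)
(g) forbidden (parity, ΔS, ΔJ fail)
(h) forbidden (ΔJ fails)
(i) forbidden (parity, ΔS, ΔJ fail)
Total allowed: 0 of 9.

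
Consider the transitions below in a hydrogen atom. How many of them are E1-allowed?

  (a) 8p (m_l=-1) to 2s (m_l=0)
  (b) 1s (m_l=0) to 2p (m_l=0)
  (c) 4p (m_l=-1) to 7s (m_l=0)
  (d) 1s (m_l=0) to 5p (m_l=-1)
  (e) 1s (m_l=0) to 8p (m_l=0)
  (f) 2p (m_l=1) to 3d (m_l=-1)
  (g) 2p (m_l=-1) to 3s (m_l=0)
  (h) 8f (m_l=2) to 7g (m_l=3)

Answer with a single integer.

7

(a) allowed
(b) allowed
(c) allowed
(d) allowed
(e) allowed
(f) forbidden — Δm_l = -2 (E1 requires Δm_l = 0, ±1)
(g) allowed
(h) allowed
Total allowed: 7 of 8.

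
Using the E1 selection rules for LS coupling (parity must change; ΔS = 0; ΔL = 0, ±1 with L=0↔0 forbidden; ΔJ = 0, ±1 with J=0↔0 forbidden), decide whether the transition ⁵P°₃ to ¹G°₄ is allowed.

Initial level: S=2, L=1, J=3, parity odd. Final level: S=0, L=4, J=4, parity odd.
ΔS = 0: S: 2 → 0 — violated.
ΔJ = 0, ±1 (not J=0↔0): J: 3 → 4, ΔJ = +1 — satisfied.
Parity must change: odd → odd — violated.
ΔL = 0, ±1 (not L=0↔0): L: 1 → 4, ΔL = +3 — violated.
Rule(s) violated: parity, ΔS, ΔL.

forbidden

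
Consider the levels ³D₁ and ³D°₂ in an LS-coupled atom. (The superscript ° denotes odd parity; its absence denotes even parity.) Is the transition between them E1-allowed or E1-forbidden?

allowed

Initial level: S=1, L=2, J=1, parity even. Final level: S=1, L=2, J=2, parity odd.
ΔJ = 0, ±1 (not J=0↔0): J: 1 → 2, ΔJ = +1 — passes.
ΔL = 0, ±1 (not L=0↔0): L: 2 → 2, ΔL = +0 — passes.
Parity must change: even → odd — passes.
ΔS = 0: S: 1 → 1 — passes.
All four E1 rules are satisfied.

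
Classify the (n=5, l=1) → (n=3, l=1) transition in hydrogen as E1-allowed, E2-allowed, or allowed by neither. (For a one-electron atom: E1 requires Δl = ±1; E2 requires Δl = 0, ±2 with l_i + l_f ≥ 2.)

E2

Δl = 1 − 1 = +0; l_i + l_f = 2.
E1 (Δl = ±1): not satisfied.
E2 (Δl = 0,±2, l_i+l_f ≥ 2): satisfied.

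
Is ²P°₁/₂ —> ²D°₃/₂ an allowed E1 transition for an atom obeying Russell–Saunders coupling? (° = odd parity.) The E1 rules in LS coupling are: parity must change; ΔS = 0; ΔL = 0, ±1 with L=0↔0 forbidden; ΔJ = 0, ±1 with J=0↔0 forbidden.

forbidden

Reading off the term symbols: S 1/2→1/2, L 1→2, J 1/2→3/2, parity odd→odd.
Parity must change: odd → odd — ✗.
ΔS = 0: S: 1/2 → 1/2 — ✓.
ΔL = 0, ±1 (not L=0↔0): L: 1 → 2, ΔL = +1 — ✓.
ΔJ = 0, ±1 (not J=0↔0): J: 1/2 → 3/2, ΔJ = +1 — ✓.
Rule(s) violated: parity.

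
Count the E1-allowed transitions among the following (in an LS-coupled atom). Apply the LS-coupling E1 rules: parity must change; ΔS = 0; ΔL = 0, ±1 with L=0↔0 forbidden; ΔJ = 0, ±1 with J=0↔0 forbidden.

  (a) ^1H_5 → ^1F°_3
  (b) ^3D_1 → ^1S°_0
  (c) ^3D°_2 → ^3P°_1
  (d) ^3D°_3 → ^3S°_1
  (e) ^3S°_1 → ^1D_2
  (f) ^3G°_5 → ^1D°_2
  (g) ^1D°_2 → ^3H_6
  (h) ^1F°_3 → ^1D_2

(a) forbidden (ΔL, ΔJ fail)
(b) forbidden (ΔS, ΔL fail)
(c) forbidden (parity fails)
(d) forbidden (parity, ΔL, ΔJ fail)
(e) forbidden (ΔS, ΔL fail)
(f) forbidden (parity, ΔS, ΔL, ΔJ fail)
(g) forbidden (ΔS, ΔL, ΔJ fail)
(h) allowed
Total allowed: 1 of 8.

1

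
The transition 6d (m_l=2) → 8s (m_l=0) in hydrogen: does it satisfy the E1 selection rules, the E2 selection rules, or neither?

Δl = 0 − 2 = -2; l_i + l_f = 2.
Δm_l = -2.
E1 (Δl = ±1, |Δm_l| ≤ 1): not satisfied.
E2 (Δl = 0,±2, l_i+l_f ≥ 2, |Δm_l| ≤ 2): satisfied.

E2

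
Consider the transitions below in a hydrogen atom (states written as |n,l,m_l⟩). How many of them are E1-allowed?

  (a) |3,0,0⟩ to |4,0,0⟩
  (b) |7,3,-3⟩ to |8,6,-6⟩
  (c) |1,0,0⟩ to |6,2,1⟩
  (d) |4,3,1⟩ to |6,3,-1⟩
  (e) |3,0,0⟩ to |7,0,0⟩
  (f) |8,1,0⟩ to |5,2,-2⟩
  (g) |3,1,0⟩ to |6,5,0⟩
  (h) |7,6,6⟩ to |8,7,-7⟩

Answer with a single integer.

(a) forbidden — Δl = +0 (E1 requires Δl = ±1)
(b) forbidden — Δl = +3 (E1 requires Δl = ±1); Δm_l = -3 (E1 requires Δm_l = 0, ±1)
(c) forbidden — Δl = +2 (E1 requires Δl = ±1)
(d) forbidden — Δl = +0 (E1 requires Δl = ±1); Δm_l = -2 (E1 requires Δm_l = 0, ±1)
(e) forbidden — Δl = +0 (E1 requires Δl = ±1)
(f) forbidden — Δm_l = -2 (E1 requires Δm_l = 0, ±1)
(g) forbidden — Δl = +4 (E1 requires Δl = ±1)
(h) forbidden — Δm_l = -13 (E1 requires Δm_l = 0, ±1)
Total allowed: 0 of 8.

0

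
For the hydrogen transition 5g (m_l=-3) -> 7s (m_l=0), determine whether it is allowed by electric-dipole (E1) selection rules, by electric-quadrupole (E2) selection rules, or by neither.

Δl = 0 − 4 = -4; l_i + l_f = 4.
Δm_l = +3.
E1 (Δl = ±1, |Δm_l| ≤ 1): not satisfied.
E2 (Δl = 0,±2, l_i+l_f ≥ 2, |Δm_l| ≤ 2): not satisfied.

neither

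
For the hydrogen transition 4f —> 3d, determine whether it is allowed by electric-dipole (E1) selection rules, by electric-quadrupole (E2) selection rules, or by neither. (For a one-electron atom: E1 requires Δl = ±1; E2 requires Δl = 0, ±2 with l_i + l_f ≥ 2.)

E1

Δl = 2 − 3 = -1; l_i + l_f = 5.
E1 (Δl = ±1): satisfied.
E2 (Δl = 0,±2, l_i+l_f ≥ 2): not satisfied.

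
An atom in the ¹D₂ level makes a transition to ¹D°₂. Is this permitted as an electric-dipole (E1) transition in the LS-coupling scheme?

allowed

Initial level: S=0, L=2, J=2, parity even. Final level: S=0, L=2, J=2, parity odd.
Parity must change: even → odd — ok.
ΔS = 0: S: 0 → 0 — ok.
ΔL = 0, ±1 (not L=0↔0): L: 2 → 2, ΔL = +0 — ok.
ΔJ = 0, ±1 (not J=0↔0): J: 2 → 2, ΔJ = +0 — ok.
All four E1 rules are satisfied.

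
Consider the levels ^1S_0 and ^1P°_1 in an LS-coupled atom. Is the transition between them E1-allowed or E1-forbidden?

allowed

Parity must change: even → odd — ok.
ΔS = 0: S: 0 → 0 — ok.
ΔL = 0, ±1 (not L=0↔0): L: 0 → 1, ΔL = +1 — ok.
ΔJ = 0, ±1 (not J=0↔0): J: 0 → 1, ΔJ = +1 — ok.
All four E1 rules are satisfied.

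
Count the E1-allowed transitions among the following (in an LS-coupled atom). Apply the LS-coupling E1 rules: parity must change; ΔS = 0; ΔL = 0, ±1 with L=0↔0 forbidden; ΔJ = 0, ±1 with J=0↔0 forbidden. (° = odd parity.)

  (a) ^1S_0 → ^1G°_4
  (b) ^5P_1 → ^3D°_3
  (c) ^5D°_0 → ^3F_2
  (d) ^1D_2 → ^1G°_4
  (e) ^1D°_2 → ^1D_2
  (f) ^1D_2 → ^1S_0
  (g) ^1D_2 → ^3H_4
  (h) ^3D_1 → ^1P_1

(a) forbidden (ΔL, ΔJ fail)
(b) forbidden (ΔS, ΔJ fail)
(c) forbidden (ΔS, ΔJ fail)
(d) forbidden (ΔL, ΔJ fail)
(e) allowed
(f) forbidden (parity, ΔL, ΔJ fail)
(g) forbidden (parity, ΔS, ΔL, ΔJ fail)
(h) forbidden (parity, ΔS fail)
Total allowed: 1 of 8.

1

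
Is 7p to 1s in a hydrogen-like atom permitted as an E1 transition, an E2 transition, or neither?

E1

Δl = 0 − 1 = -1; l_i + l_f = 1.
E1 (Δl = ±1): satisfied.
E2 (Δl = 0,±2, l_i+l_f ≥ 2): not satisfied.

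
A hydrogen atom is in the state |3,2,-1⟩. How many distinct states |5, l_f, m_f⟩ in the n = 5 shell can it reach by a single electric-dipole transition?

5

E1 requires Δl = ±1, so l_f ∈ {1, 3}; with 0 ≤ l_f ≤ n_f−1 = 4, the allowed l_f values are {1, 3}.
For l_f = 1: m_f ∈ {m_i−1, m_i, m_i+1} ∩ [−1, 1] = {-1, 0} → 2 states.
For l_f = 3: m_f ∈ {m_i−1, m_i, m_i+1} ∩ [−3, 3] = {-2, -1, 0} → 3 states.
Total: 5.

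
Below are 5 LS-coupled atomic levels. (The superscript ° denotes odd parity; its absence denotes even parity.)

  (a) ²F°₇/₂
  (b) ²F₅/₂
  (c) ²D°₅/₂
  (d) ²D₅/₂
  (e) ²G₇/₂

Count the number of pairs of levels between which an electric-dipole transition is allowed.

(a)–(b): allowed.
(a)–(c): forbidden (parity).
(a)–(d): allowed.
(a)–(e): allowed.
(b)–(c): allowed.
(b)–(d): forbidden (parity).
(b)–(e): forbidden (parity).
(c)–(d): allowed.
(c)–(e): forbidden (ΔL).
(d)–(e): forbidden (parity, ΔL).
Allowed pairs: 5 of 10.

5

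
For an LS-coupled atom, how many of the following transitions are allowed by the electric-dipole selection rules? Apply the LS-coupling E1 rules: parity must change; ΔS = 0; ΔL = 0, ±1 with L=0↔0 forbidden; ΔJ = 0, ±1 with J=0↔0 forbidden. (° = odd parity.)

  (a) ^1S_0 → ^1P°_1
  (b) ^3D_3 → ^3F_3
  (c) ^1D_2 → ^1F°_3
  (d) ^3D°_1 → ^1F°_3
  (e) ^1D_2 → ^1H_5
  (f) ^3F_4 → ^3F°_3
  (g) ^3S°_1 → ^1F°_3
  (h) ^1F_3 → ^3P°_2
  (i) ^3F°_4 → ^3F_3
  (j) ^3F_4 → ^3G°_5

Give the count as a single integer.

5

(a) allowed
(b) forbidden (parity fails)
(c) allowed
(d) forbidden (parity, ΔS, ΔJ fail)
(e) forbidden (parity, ΔL, ΔJ fail)
(f) allowed
(g) forbidden (parity, ΔS, ΔL, ΔJ fail)
(h) forbidden (ΔS, ΔL fail)
(i) allowed
(j) allowed
Total allowed: 5 of 10.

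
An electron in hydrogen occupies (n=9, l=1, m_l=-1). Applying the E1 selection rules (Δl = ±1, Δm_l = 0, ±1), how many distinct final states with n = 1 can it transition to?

E1 requires Δl = ±1, so l_f ∈ {0, 2}; with 0 ≤ l_f ≤ n_f−1 = 0, the allowed l_f values are {0}.
For l_f = 0: m_f ∈ {m_i−1, m_i, m_i+1} ∩ [−0, 0] = {0} → 1 state.
Total: 1.

1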